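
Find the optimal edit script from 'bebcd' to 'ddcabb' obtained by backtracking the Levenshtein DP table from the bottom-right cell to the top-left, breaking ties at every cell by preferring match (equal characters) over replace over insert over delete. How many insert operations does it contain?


Edit distance = 6. Backtracking from cell (5, 6) with preference match > replace > insert > delete,
then listing the resulting alignment 'bebcd' -> 'ddcabb' left to right:
  Step 1: insert 'd' [insertion #1]
  Step 2: replace b->d
  Step 3: replace e->c
  Step 4: replace b->a
  Step 5: replace c->b
  Step 6: replace d->b
Total insertions: 1

1


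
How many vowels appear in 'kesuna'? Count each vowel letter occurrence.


Scanning each character of 'kesuna':
  Position 1: 'k' -> consonant (running count: 0)
  Position 2: 'e' -> vowel (running count: 1)
  Position 3: 's' -> consonant (running count: 1)
  Position 4: 'u' -> vowel (running count: 2)
  Position 5: 'n' -> consonant (running count: 2)
  Position 6: 'a' -> vowel (running count: 3)
Total vowels: 3

3


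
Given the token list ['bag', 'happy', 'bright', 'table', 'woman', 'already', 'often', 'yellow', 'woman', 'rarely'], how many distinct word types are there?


Listing all tokens and tracking unique types:
  Token 1: 'bag' -> NEW (unique so far: 1)
  Token 2: 'happy' -> NEW (unique so far: 2)
  Token 3: 'bright' -> NEW (unique so far: 3)
  Token 4: 'table' -> NEW (unique so far: 4)
  Token 5: 'woman' -> NEW (unique so far: 5)
  Token 6: 'already' -> NEW (unique so far: 6)
  Token 7: 'often' -> NEW (unique so far: 7)
  Token 8: 'yellow' -> NEW (unique so far: 8)
  Token 9: 'woman' -> duplicate (unique so far: 8)
  Token 10: 'rarely' -> NEW (unique so far: 9)
Unique types: ('already', 'bag', 'bright', 'happy', 'often', 'rarely', 'table', 'woman', 'yellow')
Vocabulary size: 9

9


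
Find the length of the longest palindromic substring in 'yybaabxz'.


Scanning 'yybaabxz' for palindromic substrings.
Substring at positions 2-5: 'baab'.
Check: reverse('baab') = 'baab' -> palindrome confirmed.
Neighbouring characters ('y' / 'x') break symmetry, so it cannot extend further.
No longer palindromic substring exists; longest length = 4

4


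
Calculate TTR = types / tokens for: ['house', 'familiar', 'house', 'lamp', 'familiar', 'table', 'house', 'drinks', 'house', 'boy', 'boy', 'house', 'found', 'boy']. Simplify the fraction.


Tokens: 14
Unique types: ('boy', 'drinks', 'familiar', 'found', 'house', 'lamp', 'table') = 7
TTR = 7/14
Simplify: divide both by 7 -> 1/2
TTR = 1/2

1/2


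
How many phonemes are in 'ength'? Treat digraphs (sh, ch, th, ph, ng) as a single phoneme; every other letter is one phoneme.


Parsing 'ength' greedily, digraphs first:
  'e' -> vowel phoneme (phonemes so far: 1)
  'ng' -> digraph (1 consonant phoneme) (phonemes so far: 2)
  'th' -> digraph (1 consonant phoneme) (phonemes so far: 3)
Total phonemes: 3

3


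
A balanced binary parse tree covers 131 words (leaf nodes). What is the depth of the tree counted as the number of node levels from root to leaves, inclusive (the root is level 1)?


In a balanced binary tree with n leaves the deepest leaf is ceil(log2(n)) edges below the root,
so counting node levels inclusive of root and leaves gives ceil(log2(n)) + 1 levels.
log2(131) = 7.0334
ceil(7.0334) = 8
levels = 8 + 1 = 9

9


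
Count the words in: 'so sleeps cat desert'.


Counting words by splitting on spaces:
  Word 1: 'so'
  Word 2: 'sleeps'
  Word 3: 'cat'
  Word 4: 'desert'
Total words: 4

4


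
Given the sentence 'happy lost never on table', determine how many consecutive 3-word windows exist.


Word trigrams from [5] words:
  Trigram 1: (happy lost never)
  Trigram 2: (lost never on)
  Trigram 3: (never on table)
Total word trigrams: 5 - 2 = 3

3


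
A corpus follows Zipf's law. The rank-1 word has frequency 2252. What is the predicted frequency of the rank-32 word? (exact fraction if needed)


Zipf's law: freq(rank) = f1 / rank
f1 = 2252, rank = 32
freq = 2252 / 32
GCD(2252, 32) = 4
Simplified: 563/8

563/8


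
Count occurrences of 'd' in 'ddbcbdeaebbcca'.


Scanning 'ddbcbdeaebbcca' for 'd':
  Position 0: 'd' -> MATCH (count: 1)
  Position 1: 'd' -> MATCH (count: 2)
  Position 5: 'd' -> MATCH (count: 3)
Total occurrences of 'd': 3

3


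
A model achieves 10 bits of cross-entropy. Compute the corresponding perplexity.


Perplexity formula: PP = 2^H
H = 10
PP = 2^10
PP = 2^10 = 1024

1024


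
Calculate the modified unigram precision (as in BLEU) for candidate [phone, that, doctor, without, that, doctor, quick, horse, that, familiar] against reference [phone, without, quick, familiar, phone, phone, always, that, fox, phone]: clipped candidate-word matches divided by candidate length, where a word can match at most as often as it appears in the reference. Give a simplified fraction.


Reference word counts: {'always': 1, 'familiar': 1, 'fox': 1, 'phone': 4, 'quick': 1, 'that': 1, 'without': 1}
Checking each candidate word (with clipping):
  'phone' -> in reference (ref count 4, used 1/4) -> match (matches: 1)
  'that' -> in reference (ref count 1, used 1/1) -> match (matches: 2)
  'doctor' -> not in reference -> no match (matches: 2)
  'without' -> in reference (ref count 1, used 1/1) -> match (matches: 3)
  'that' -> ref count 1 already used up (1/1) -> clipped, no match (matches: 3)
  'doctor' -> not in reference -> no match (matches: 3)
  'quick' -> in reference (ref count 1, used 1/1) -> match (matches: 4)
  'horse' -> not in reference -> no match (matches: 4)
  'that' -> ref count 1 already used up (1/1) -> clipped, no match (matches: 4)
  'familiar' -> in reference (ref count 1, used 1/1) -> match (matches: 5)
Clipped matches: 5, Candidate length: 10
Precision = 5/10 = 1/2

1/2


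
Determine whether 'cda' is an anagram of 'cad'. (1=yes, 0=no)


Sort characters of 'cda': 'acd'
Sort characters of 'cad': 'acd'
Sorted forms match -> they ARE anagrams
Result: 1

1


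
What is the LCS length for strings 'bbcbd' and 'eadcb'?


DP table for LCS of 'bbcbd' and 'eadcb':
       e  a  d  c  b
    0  0  0  0  0  0
  b 0  0  0  0  0  1
  b 0  0  0  0  0  1
  c 0  0  0  0  1  1
  b 0  0  0  0  1  2
  d 0  0  0  1  1  2
LCS: 'cb'
LCS length = 2

2


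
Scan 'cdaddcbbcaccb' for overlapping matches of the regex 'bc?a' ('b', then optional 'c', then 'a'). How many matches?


Pattern: bc?a means 'b', then optional 'c', then 'a'.
Scanning 'cdaddcbbcaccb' position-by-position:
  Pos 0: window 'cda' -> no
  Pos 1: window 'dad' -> no
  Pos 2: window 'add' -> no
  Pos 3: window 'ddc' -> no
  Pos 4: window 'dcb' -> no
  Pos 5: window 'cbb' -> no
  Pos 6: window 'bbc' -> no
  Pos 7: window 'bca' -> MATCH
  Pos 8: window 'cac' -> no
  Pos 9: window 'acc' -> no
  Pos 10: window 'ccb' -> no
  Pos 11: window 'cb' -> no
  Pos 12: window 'b' -> no
Total matches: 1

1


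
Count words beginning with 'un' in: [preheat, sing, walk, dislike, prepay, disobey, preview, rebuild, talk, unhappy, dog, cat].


Checking each word for prefix 'un':
  'preheat' -> no (count: 0)
  'sing' -> no (count: 0)
  'walk' -> no (count: 0)
  'dislike' -> no (count: 0)
  'prepay' -> no (count: 0)
  'disobey' -> no (count: 0)
  'preview' -> no (count: 0)
  'rebuild' -> no (count: 0)
  'talk' -> no (count: 0)
  'unhappy' -> YES, starts with 'un' (count: 1)
  'dog' -> no (count: 1)
  'cat' -> no (count: 1)
Total with prefix 'un': 1

1


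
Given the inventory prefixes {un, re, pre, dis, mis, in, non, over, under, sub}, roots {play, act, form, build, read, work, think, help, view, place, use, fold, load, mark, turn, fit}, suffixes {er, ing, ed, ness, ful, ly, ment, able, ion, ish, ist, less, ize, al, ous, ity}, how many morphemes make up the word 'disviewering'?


Segmenting 'disviewering' against the inventory:
  'dis' -> prefix (morpheme 1)
  'view' -> root (morpheme 2)
  'er' -> suffix (morpheme 3)
  'ing' -> suffix (morpheme 4)
Total morphemes: 4

4


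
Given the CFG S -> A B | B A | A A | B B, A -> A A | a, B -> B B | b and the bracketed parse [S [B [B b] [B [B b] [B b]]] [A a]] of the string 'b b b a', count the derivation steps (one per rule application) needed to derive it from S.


Every bracketed nonterminal node [X ...] in the tree is produced by exactly one rule application.
Reading the tree off as a leftmost derivation:
  Step 1: S  =>  B A   (applied S -> B A)
  Step 2: B A  =>  B B A   (applied B -> B B)
  Step 3: B B A  =>  b B A   (applied B -> b)
  Step 4: b B A  =>  b B B A   (applied B -> B B)
  Step 5: b B B A  =>  b b B A   (applied B -> b)
  Step 6: b b B A  =>  b b b A   (applied B -> b)
  Step 7: b b b A  =>  b b b a   (applied A -> a)
Final yield: b b b a
Total rewrite steps: 7

7


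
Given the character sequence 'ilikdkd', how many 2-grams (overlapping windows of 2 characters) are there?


String 'ilikdkd' has length L = 7.
Number of overlapping n-grams = L - n + 1
Substituting: 7 - 2 + 1 = 6

6


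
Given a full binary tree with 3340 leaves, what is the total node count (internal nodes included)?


Leaf nodes (terminals): 3340
Internal nodes = n - 1 = 3340 - 1 = 3339
Total = leaves + internal = 3340 + 3339 = 6679

6679


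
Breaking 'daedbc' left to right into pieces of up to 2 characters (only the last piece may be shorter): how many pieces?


'daedbc' has 6 characters.
Chunking with max size 2:
  Chunk 1: 'da' (positions 0-1)
  Chunk 2: 'ed' (positions 2-3)
  Chunk 3: 'bc' (positions 4-5)
Total chunks: ceil(6 / 2) = 3

3


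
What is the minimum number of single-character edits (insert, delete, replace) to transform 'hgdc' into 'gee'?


Building DP table for s1='hgdc' (len 4) and s2='gee' (len 3):
       g  e  e
    0  1  2  3
  h 1  1  2  3
  g 2  1  2  3
  d 3  2  2  3
  c 4  3  3  3
Edit distance = dp[4][3] = 3

3


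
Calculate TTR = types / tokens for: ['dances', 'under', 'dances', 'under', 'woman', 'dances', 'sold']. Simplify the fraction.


Tokens: 7
Unique types: ('dances', 'sold', 'under', 'woman') = 4
TTR = 4/7
Already in lowest terms.

4/7


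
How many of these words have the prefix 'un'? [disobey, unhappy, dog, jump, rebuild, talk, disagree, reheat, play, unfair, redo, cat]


Checking each word for prefix 'un':
  'disobey' -> no (count: 0)
  'unhappy' -> YES, starts with 'un' (count: 1)
  'dog' -> no (count: 1)
  'jump' -> no (count: 1)
  'rebuild' -> no (count: 1)
  'talk' -> no (count: 1)
  'disagree' -> no (count: 1)
  'reheat' -> no (count: 1)
  'play' -> no (count: 1)
  'unfair' -> YES, starts with 'un' (count: 2)
  'redo' -> no (count: 2)
  'cat' -> no (count: 2)
Total with prefix 'un': 2

2


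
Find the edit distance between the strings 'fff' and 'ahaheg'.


Building DP table for s1='fff' (len 3) and s2='ahaheg' (len 6):
       a  h  a  h  e  g
    0  1  2  3  4  5  6
  f 1  1  2  3  4  5  6
  f 2  2  2  3  4  5  6
  f 3  3  3  3  4  5  6
Edit distance = dp[3][6] = 6

6


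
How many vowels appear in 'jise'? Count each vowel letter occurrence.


Scanning each character of 'jise':
  Position 1: 'j' -> consonant (running count: 0)
  Position 2: 'i' -> vowel (running count: 1)
  Position 3: 's' -> consonant (running count: 1)
  Position 4: 'e' -> vowel (running count: 2)
Total vowels: 2

2


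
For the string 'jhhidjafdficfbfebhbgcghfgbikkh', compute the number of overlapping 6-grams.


String 'jhhidjafdficfbfebhbgcghfgbikkh' has length L = 30.
Number of overlapping n-grams = L - n + 1
Substituting: 30 - 6 + 1 = 25

25


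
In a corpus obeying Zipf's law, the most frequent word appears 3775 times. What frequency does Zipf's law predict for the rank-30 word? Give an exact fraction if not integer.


Zipf's law: freq(rank) = f1 / rank
f1 = 3775, rank = 30
freq = 3775 / 30
GCD(3775, 30) = 5
Simplified: 755/6

755/6


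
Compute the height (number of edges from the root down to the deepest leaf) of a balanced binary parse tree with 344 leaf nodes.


In a balanced binary tree with n leaves the deepest leaf is ceil(log2(n)) edges below the root.
log2(344) = 8.4263
ceil(8.4263) = 9
height (edges) = 9

9


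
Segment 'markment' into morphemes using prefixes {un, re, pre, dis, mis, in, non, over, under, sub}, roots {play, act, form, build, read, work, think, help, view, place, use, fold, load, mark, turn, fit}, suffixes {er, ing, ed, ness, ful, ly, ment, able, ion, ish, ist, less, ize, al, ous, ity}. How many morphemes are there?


Segmenting 'markment' against the inventory:
  'mark' -> root (morpheme 1)
  'ment' -> suffix (morpheme 2)
Total morphemes: 2

2


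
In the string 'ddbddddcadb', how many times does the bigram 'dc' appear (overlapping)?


Scanning 'ddbddddcadb' for bigram 'dc':
  Position 0: 'dd' -> no
  Position 1: 'db' -> no
  Position 2: 'bd' -> no
  Position 3: 'dd' -> no
  Position 4: 'dd' -> no
  Position 5: 'dd' -> no
  Position 6: 'dc' -> MATCH
  Position 7: 'ca' -> no
  Position 8: 'ad' -> no
  Position 9: 'db' -> no
Total matches: 1

1


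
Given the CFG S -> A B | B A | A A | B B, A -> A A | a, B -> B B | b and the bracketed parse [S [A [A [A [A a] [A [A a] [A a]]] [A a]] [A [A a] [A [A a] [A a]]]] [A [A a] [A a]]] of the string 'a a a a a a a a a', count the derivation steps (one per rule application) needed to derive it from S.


Every bracketed nonterminal node [X ...] in the tree is produced by exactly one rule application.
Reading the tree off as a leftmost derivation:
  Step 1: S  =>  A A   (applied S -> A A)
  Step 2: A A  =>  A A A   (applied A -> A A)
  Step 3: A A A  =>  A A A A   (applied A -> A A)
  Step 4: A A A A  =>  A A A A A   (applied A -> A A)
  Step 5: A A A A A  =>  a A A A A   (applied A -> a)
  Step 6: a A A A A  =>  a A A A A A   (applied A -> A A)
  Step 7: a A A A A A  =>  a a A A A A   (applied A -> a)
  Step 8: a a A A A A  =>  a a a A A A   (applied A -> a)
  Step 9: a a a A A A  =>  a a a a A A   (applied A -> a)
  Step 10: a a a a A A  =>  a a a a A A A   (applied A -> A A)
  Step 11: a a a a A A A  =>  a a a a a A A   (applied A -> a)
  Step 12: a a a a a A A  =>  a a a a a A A A   (applied A -> A A)
  Step 13: a a a a a A A A  =>  a a a a a a A A   (applied A -> a)
  Step 14: a a a a a a A A  =>  a a a a a a a A   (applied A -> a)
  Step 15: a a a a a a a A  =>  a a a a a a a A A   (applied A -> A A)
  Step 16: a a a a a a a A A  =>  a a a a a a a a A   (applied A -> a)
  Step 17: a a a a a a a a A  =>  a a a a a a a a a   (applied A -> a)
Final yield: a a a a a a a a a
Total rewrite steps: 17

17


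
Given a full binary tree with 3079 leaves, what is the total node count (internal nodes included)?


Leaf nodes (terminals): 3079
Internal nodes = n - 1 = 3079 - 1 = 3078
Total = leaves + internal = 3079 + 3078 = 6157

6157


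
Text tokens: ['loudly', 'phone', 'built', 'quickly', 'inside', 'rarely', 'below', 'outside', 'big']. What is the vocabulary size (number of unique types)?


Listing all tokens and tracking unique types:
  Token 1: 'loudly' -> NEW (unique so far: 1)
  Token 2: 'phone' -> NEW (unique so far: 2)
  Token 3: 'built' -> NEW (unique so far: 3)
  Token 4: 'quickly' -> NEW (unique so far: 4)
  Token 5: 'inside' -> NEW (unique so far: 5)
  Token 6: 'rarely' -> NEW (unique so far: 6)
  Token 7: 'below' -> NEW (unique so far: 7)
  Token 8: 'outside' -> NEW (unique so far: 8)
  Token 9: 'big' -> NEW (unique so far: 9)
Unique types: ('below', 'big', 'built', 'inside', 'loudly', 'outside', 'phone', 'quickly', 'rarely')
Vocabulary size: 9

9


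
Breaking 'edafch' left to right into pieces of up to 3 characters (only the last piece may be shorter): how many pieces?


'edafch' has 6 characters.
Chunking with max size 3:
  Chunk 1: 'eda' (positions 0-2)
  Chunk 2: 'fch' (positions 3-5)
Total chunks: ceil(6 / 3) = 2

2


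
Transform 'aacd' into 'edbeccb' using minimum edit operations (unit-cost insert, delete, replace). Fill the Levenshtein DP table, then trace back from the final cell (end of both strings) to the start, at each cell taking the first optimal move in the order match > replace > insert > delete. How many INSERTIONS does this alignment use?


Edit distance = 6. Backtracking from cell (4, 7) with preference match > replace > insert > delete,
then listing the resulting alignment 'aacd' -> 'edbeccb' left to right:
  Step 1: insert 'e' [insertion #1]
  Step 2: insert 'd' [insertion #2]
  Step 3: insert 'b' [insertion #3]
  Step 4: replace a->e
  Step 5: replace a->c
  Step 6: keep 'c'
  Step 7: replace d->b
Total insertions: 3

3


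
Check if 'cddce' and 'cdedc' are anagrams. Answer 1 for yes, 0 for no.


Sort characters of 'cddce': 'ccdde'
Sort characters of 'cdedc': 'ccdde'
Sorted forms match -> they ARE anagrams
Result: 1

1


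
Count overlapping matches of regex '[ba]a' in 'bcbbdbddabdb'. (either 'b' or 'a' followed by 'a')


Pattern: [ba]a means either 'b' or 'a' followed by 'a'.
Scanning 'bcbbdbddabdb' position-by-position:
  Pos 0: window 'bc' -> no
  Pos 1: window 'cb' -> no
  Pos 2: window 'bb' -> no
  Pos 3: window 'bd' -> no
  Pos 4: window 'db' -> no
  Pos 5: window 'bd' -> no
  Pos 6: window 'dd' -> no
  Pos 7: window 'da' -> no
  Pos 8: window 'ab' -> no
  Pos 9: window 'bd' -> no
  Pos 10: window 'db' -> no
  Pos 11: window 'b' -> no
Total matches: 0

0


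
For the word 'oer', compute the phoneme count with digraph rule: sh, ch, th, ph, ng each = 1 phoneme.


Parsing 'oer' greedily, digraphs first:
  'o' -> vowel phoneme (phonemes so far: 1)
  'e' -> vowel phoneme (phonemes so far: 2)
  'r' -> consonant phoneme (phonemes so far: 3)
Total phonemes: 3

3


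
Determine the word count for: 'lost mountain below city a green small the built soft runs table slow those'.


Counting words by splitting on spaces:
  Word 1: 'lost'
  Word 2: 'mountain'
  Word 3: 'below'
  Word 4: 'city'
  Word 5: 'a'
  Word 6: 'green'
  Word 7: 'small'
  Word 8: 'the'
  Word 9: 'built'
  Word 10: 'soft'
  Word 11: 'runs'
  Word 12: 'table'
  Word 13: 'slow'
  Word 14: 'those'
Total words: 14

14


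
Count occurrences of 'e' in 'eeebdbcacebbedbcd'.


Scanning 'eeebdbcacebbedbcd' for 'e':
  Position 0: 'e' -> MATCH (count: 1)
  Position 1: 'e' -> MATCH (count: 2)
  Position 2: 'e' -> MATCH (count: 3)
  Position 9: 'e' -> MATCH (count: 4)
  Position 12: 'e' -> MATCH (count: 5)
Total occurrences of 'e': 5

5


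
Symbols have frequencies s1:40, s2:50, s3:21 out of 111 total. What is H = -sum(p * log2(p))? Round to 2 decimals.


Computing entropy H = -sum(p_i * log2(p_i)):
  s1: p = 40/111 = 0.3604, -p*log2(p) = 0.5306
  s2: p = 50/111 = 0.4505, -p*log2(p) = 0.5183
  s3: p = 21/111 = 0.1892, -p*log2(p) = 0.4545
H = sum of terms = 1.5034
Rounded to 2 decimals: 1.50

1.50


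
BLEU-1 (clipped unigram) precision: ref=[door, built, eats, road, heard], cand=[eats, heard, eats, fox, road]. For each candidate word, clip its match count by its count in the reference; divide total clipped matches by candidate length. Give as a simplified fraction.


Reference word counts: {'built': 1, 'door': 1, 'eats': 1, 'heard': 1, 'road': 1}
Checking each candidate word (with clipping):
  'eats' -> in reference (ref count 1, used 1/1) -> match (matches: 1)
  'heard' -> in reference (ref count 1, used 1/1) -> match (matches: 2)
  'eats' -> ref count 1 already used up (1/1) -> clipped, no match (matches: 2)
  'fox' -> not in reference -> no match (matches: 2)
  'road' -> in reference (ref count 1, used 1/1) -> match (matches: 3)
Clipped matches: 3, Candidate length: 5
Precision = 3/5

3/5


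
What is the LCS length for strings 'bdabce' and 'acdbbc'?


DP table for LCS of 'bdabce' and 'acdbbc':
       a  c  d  b  b  c
    0  0  0  0  0  0  0
  b 0  0  0  0  1  1  1
  d 0  0  0  1  1  1  1
  a 0  1  1  1  1  1  1
  b 0  1  1  1  2  2  2
  c 0  1  2  2  2  2  3
  e 0  1  2  2  2  2  3
LCS: 'bbc'
LCS length = 3

3


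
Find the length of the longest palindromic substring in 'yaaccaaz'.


Scanning 'yaaccaaz' for palindromic substrings.
Substring at positions 1-6: 'aaccaa'.
Check: reverse('aaccaa') = 'aaccaa' -> palindrome confirmed.
Neighbouring characters ('y' / 'z') break symmetry, so it cannot extend further.
No longer palindromic substring exists; longest length = 6

6


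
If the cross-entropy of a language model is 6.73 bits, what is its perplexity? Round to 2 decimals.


Perplexity formula: PP = 2^H
H = 6.73
PP = 2^6.73
Decompose: 2^6.73 = 2^6 * 2^0.73
2^6 = 64, 2^0.73 ~ 1.6586391
PP ~ 64 * 1.6586391 = 106.1529024
Rounded to 2 decimals: 106.15

106.15


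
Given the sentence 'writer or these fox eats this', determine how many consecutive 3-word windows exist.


Word trigrams from [6] words:
  Trigram 1: (writer or these)
  Trigram 2: (or these fox)
  Trigram 3: (these fox eats)
  Trigram 4: (fox eats this)
Total word trigrams: 6 - 2 = 4

4


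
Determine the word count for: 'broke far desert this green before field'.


Counting words by splitting on spaces:
  Word 1: 'broke'
  Word 2: 'far'
  Word 3: 'desert'
  Word 4: 'this'
  Word 5: 'green'
  Word 6: 'before'
  Word 7: 'field'
Total words: 7

7


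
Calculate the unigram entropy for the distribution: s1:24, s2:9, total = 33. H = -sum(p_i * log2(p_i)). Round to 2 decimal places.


Computing entropy H = -sum(p_i * log2(p_i)):
  s1: p = 24/33 = 0.7273, -p*log2(p) = 0.3341
  s2: p = 9/33 = 0.2727, -p*log2(p) = 0.5112
H = sum of terms = 0.8453
Rounded to 2 decimals: 0.85

0.85


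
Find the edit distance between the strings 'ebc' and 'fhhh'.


Building DP table for s1='ebc' (len 3) and s2='fhhh' (len 4):
       f  h  h  h
    0  1  2  3  4
  e 1  1  2  3  4
  b 2  2  2  3  4
  c 3  3  3  3  4
Edit distance = dp[3][4] = 4

4


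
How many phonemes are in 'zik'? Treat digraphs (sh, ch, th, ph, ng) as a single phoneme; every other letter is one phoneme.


Parsing 'zik' greedily, digraphs first:
  'z' -> consonant phoneme (phonemes so far: 1)
  'i' -> vowel phoneme (phonemes so far: 2)
  'k' -> consonant phoneme (phonemes so far: 3)
Total phonemes: 3

3


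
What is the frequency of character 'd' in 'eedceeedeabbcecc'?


Scanning 'eedceeedeabbcecc' for 'd':
  Position 2: 'd' -> MATCH (count: 1)
  Position 7: 'd' -> MATCH (count: 2)
Total occurrences of 'd': 2

2


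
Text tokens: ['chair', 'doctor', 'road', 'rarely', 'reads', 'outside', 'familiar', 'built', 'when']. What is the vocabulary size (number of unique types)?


Listing all tokens and tracking unique types:
  Token 1: 'chair' -> NEW (unique so far: 1)
  Token 2: 'doctor' -> NEW (unique so far: 2)
  Token 3: 'road' -> NEW (unique so far: 3)
  Token 4: 'rarely' -> NEW (unique so far: 4)
  Token 5: 'reads' -> NEW (unique so far: 5)
  Token 6: 'outside' -> NEW (unique so far: 6)
  Token 7: 'familiar' -> NEW (unique so far: 7)
  Token 8: 'built' -> NEW (unique so far: 8)
  Token 9: 'when' -> NEW (unique so far: 9)
Unique types: ('built', 'chair', 'doctor', 'familiar', 'outside', 'rarely', 'reads', 'road', 'when')
Vocabulary size: 9

9


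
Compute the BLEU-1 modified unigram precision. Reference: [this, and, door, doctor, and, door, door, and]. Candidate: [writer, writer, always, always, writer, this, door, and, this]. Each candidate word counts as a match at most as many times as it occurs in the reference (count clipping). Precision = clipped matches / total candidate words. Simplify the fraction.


Reference word counts: {'and': 3, 'doctor': 1, 'door': 3, 'this': 1}
Checking each candidate word (with clipping):
  'writer' -> not in reference -> no match (matches: 0)
  'writer' -> not in reference -> no match (matches: 0)
  'always' -> not in reference -> no match (matches: 0)
  'always' -> not in reference -> no match (matches: 0)
  'writer' -> not in reference -> no match (matches: 0)
  'this' -> in reference (ref count 1, used 1/1) -> match (matches: 1)
  'door' -> in reference (ref count 3, used 1/3) -> match (matches: 2)
  'and' -> in reference (ref count 3, used 1/3) -> match (matches: 3)
  'this' -> ref count 1 already used up (1/1) -> clipped, no match (matches: 3)
Clipped matches: 3, Candidate length: 9
Precision = 3/9 = 1/3

1/3


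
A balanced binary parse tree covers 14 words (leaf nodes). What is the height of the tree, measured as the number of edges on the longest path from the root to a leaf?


In a balanced binary tree with n leaves the deepest leaf is ceil(log2(n)) edges below the root.
log2(14) = 3.8074
ceil(3.8074) = 4
height (edges) = 4

4


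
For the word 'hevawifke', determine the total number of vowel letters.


Scanning each character of 'hevawifke':
  Position 1: 'h' -> consonant (running count: 0)
  Position 2: 'e' -> vowel (running count: 1)
  Position 3: 'v' -> consonant (running count: 1)
  Position 4: 'a' -> vowel (running count: 2)
  Position 5: 'w' -> consonant (running count: 2)
  Position 6: 'i' -> vowel (running count: 3)
  Position 7: 'f' -> consonant (running count: 3)
  Position 8: 'k' -> consonant (running count: 3)
  Position 9: 'e' -> vowel (running count: 4)
Total vowels: 4

4


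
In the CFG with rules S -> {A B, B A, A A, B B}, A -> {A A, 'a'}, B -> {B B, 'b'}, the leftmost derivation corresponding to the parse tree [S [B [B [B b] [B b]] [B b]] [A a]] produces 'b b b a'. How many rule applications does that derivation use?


Every bracketed nonterminal node [X ...] in the tree is produced by exactly one rule application.
Reading the tree off as a leftmost derivation:
  Step 1: S  =>  B A   (applied S -> B A)
  Step 2: B A  =>  B B A   (applied B -> B B)
  Step 3: B B A  =>  B B B A   (applied B -> B B)
  Step 4: B B B A  =>  b B B A   (applied B -> b)
  Step 5: b B B A  =>  b b B A   (applied B -> b)
  Step 6: b b B A  =>  b b b A   (applied B -> b)
  Step 7: b b b A  =>  b b b a   (applied A -> a)
Final yield: b b b a
Total rewrite steps: 7

7


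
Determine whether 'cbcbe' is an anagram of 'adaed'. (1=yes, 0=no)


Sort characters of 'cbcbe': 'bbcce'
Sort characters of 'adaed': 'aadde'
Sorted forms differ -> they are NOT anagrams
Result: 0

0


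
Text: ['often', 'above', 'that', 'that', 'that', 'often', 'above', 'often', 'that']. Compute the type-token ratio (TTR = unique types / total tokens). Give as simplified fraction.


Tokens: 9
Unique types: ('above', 'often', 'that') = 3
TTR = 3/9
Simplify: divide both by 3 -> 1/3
TTR = 1/3

1/3


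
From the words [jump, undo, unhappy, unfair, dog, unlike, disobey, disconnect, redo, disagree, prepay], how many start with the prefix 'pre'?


Checking each word for prefix 'pre':
  'jump' -> no (count: 0)
  'undo' -> no (count: 0)
  'unhappy' -> no (count: 0)
  'unfair' -> no (count: 0)
  'dog' -> no (count: 0)
  'unlike' -> no (count: 0)
  'disobey' -> no (count: 0)
  'disconnect' -> no (count: 0)
  'redo' -> no (count: 0)
  'disagree' -> no (count: 0)
  'prepay' -> YES, starts with 'pre' (count: 1)
Total with prefix 'pre': 1

1


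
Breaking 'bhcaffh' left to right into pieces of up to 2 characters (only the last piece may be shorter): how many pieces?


'bhcaffh' has 7 characters.
Chunking with max size 2:
  Chunk 1: 'bh' (positions 0-1)
  Chunk 2: 'ca' (positions 2-3)
  Chunk 3: 'ff' (positions 4-5)
  Chunk 4: 'h' (positions 6-6)
Total chunks: ceil(7 / 2) = 4

4


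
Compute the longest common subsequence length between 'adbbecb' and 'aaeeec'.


DP table for LCS of 'adbbecb' and 'aaeeec':
       a  a  e  e  e  c
    0  0  0  0  0  0  0
  a 0  1  1  1  1  1  1
  d 0  1  1  1  1  1  1
  b 0  1  1  1  1  1  1
  b 0  1  1  1  1  1  1
  e 0  1  1  2  2  2  2
  c 0  1  1  2  2  2  3
  b 0  1  1  2  2  2  3
LCS: 'aec'
LCS length = 3

3


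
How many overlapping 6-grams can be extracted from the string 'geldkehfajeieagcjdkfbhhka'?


String 'geldkehfajeieagcjdkfbhhka' has length L = 25.
Number of overlapping n-grams = L - n + 1
Substituting: 25 - 6 + 1 = 20

20


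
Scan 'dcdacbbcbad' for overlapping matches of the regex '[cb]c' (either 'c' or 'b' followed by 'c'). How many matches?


Pattern: [cb]c means either 'c' or 'b' followed by 'c'.
Scanning 'dcdacbbcbad' position-by-position:
  Pos 0: window 'dc' -> no
  Pos 1: window 'cd' -> no
  Pos 2: window 'da' -> no
  Pos 3: window 'ac' -> no
  Pos 4: window 'cb' -> no
  Pos 5: window 'bb' -> no
  Pos 6: window 'bc' -> MATCH
  Pos 7: window 'cb' -> no
  Pos 8: window 'ba' -> no
  Pos 9: window 'ad' -> no
  Pos 10: window 'd' -> no
Total matches: 1

1


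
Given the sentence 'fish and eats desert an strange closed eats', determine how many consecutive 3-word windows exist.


Word trigrams from [8] words:
  Trigram 1: (fish and eats)
  Trigram 2: (and eats desert)
  Trigram 3: (eats desert an)
  Trigram 4: (desert an strange)
  Trigram 5: (an strange closed)
  Trigram 6: (strange closed eats)
Total word trigrams: 8 - 2 = 6

6


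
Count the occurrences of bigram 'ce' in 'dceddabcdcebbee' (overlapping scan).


Scanning 'dceddabcdcebbee' for bigram 'ce':
  Position 0: 'dc' -> no
  Position 1: 'ce' -> MATCH
  Position 2: 'ed' -> no
  Position 3: 'dd' -> no
  Position 4: 'da' -> no
  Position 5: 'ab' -> no
  Position 6: 'bc' -> no
  Position 7: 'cd' -> no
  Position 8: 'dc' -> no
  Position 9: 'ce' -> MATCH
  Position 10: 'eb' -> no
  Position 11: 'bb' -> no
  Position 12: 'be' -> no
  Position 13: 'ee' -> no
Total matches: 2

2


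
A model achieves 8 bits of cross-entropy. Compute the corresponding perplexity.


Perplexity formula: PP = 2^H
H = 8
PP = 2^8
Steps: 2^1 = 2, 2^2 = 4, 2^3 = 8, 2^4 = 16, 2^5 = 32, 2^6 = 64, 2^7 = 128, 2^8 = 256
PP = 256

256


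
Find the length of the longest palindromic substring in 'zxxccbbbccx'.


Scanning 'zxxccbbbccx' for palindromic substrings.
Substring at positions 2-10: 'xccbbbccx'.
Check: reverse('xccbbbccx') = 'xccbbbccx' -> palindrome confirmed.
Neighbouring characters ('x' / '-') break symmetry, so it cannot extend further.
No longer palindromic substring exists; longest length = 9

9


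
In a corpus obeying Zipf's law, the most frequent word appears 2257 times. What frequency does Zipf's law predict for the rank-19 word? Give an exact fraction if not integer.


Zipf's law: freq(rank) = f1 / rank
f1 = 2257, rank = 19
freq = 2257 / 19
GCD(2257, 19) = 1
Simplified: 2257/19

2257/19


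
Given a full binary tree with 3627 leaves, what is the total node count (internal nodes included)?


Leaf nodes (terminals): 3627
Internal nodes = n - 1 = 3627 - 1 = 3626
Total = leaves + internal = 3627 + 3626 = 7253

7253


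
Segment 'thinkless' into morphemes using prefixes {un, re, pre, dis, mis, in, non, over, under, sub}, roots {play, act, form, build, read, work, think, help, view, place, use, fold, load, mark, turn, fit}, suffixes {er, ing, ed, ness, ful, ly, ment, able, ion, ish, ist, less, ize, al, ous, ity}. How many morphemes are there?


Segmenting 'thinkless' against the inventory:
  'think' -> root (morpheme 1)
  'less' -> suffix (morpheme 2)
Total morphemes: 2

2


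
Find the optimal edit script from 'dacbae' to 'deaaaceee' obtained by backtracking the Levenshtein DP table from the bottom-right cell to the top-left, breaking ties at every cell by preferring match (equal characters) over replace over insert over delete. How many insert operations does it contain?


Edit distance = 5. Backtracking from cell (6, 9) with preference match > replace > insert > delete,
then listing the resulting alignment 'dacbae' -> 'deaaaceee' left to right:
  Step 1: keep 'd'
  Step 2: insert 'e' [insertion #1]
  Step 3: insert 'a' [insertion #2]
  Step 4: insert 'a' [insertion #3]
  Step 5: keep 'a'
  Step 6: keep 'c'
  Step 7: replace b->e
  Step 8: replace a->e
  Step 9: keep 'e'
Total insertions: 3

3


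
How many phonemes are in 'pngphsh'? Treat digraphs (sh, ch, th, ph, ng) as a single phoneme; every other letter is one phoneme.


Parsing 'pngphsh' greedily, digraphs first:
  'p' -> consonant phoneme (phonemes so far: 1)
  'ng' -> digraph (1 consonant phoneme) (phonemes so far: 2)
  'ph' -> digraph (1 consonant phoneme) (phonemes so far: 3)
  'sh' -> digraph (1 consonant phoneme) (phonemes so far: 4)
Total phonemes: 4

4


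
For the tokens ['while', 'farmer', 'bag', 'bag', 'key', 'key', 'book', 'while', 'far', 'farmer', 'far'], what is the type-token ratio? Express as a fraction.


Tokens: 11
Unique types: ('bag', 'book', 'far', 'farmer', 'key', 'while') = 6
TTR = 6/11
Already in lowest terms.

6/11


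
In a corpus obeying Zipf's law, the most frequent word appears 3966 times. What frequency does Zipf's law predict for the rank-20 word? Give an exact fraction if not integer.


Zipf's law: freq(rank) = f1 / rank
f1 = 3966, rank = 20
freq = 3966 / 20
GCD(3966, 20) = 2
Simplified: 1983/10

1983/10


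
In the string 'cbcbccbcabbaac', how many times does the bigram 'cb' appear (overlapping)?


Scanning 'cbcbccbcabbaac' for bigram 'cb':
  Position 0: 'cb' -> MATCH
  Position 1: 'bc' -> no
  Position 2: 'cb' -> MATCH
  Position 3: 'bc' -> no
  Position 4: 'cc' -> no
  Position 5: 'cb' -> MATCH
  Position 6: 'bc' -> no
  Position 7: 'ca' -> no
  Position 8: 'ab' -> no
  Position 9: 'bb' -> no
  Position 10: 'ba' -> no
  Position 11: 'aa' -> no
  Position 12: 'ac' -> no
Total matches: 3

3


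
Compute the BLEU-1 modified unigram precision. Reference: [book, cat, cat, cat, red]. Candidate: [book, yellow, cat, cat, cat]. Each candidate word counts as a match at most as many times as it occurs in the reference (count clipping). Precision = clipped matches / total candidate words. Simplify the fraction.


Reference word counts: {'book': 1, 'cat': 3, 'red': 1}
Checking each candidate word (with clipping):
  'book' -> in reference (ref count 1, used 1/1) -> match (matches: 1)
  'yellow' -> not in reference -> no match (matches: 1)
  'cat' -> in reference (ref count 3, used 1/3) -> match (matches: 2)
  'cat' -> in reference (ref count 3, used 2/3) -> match (matches: 3)
  'cat' -> in reference (ref count 3, used 3/3) -> match (matches: 4)
Clipped matches: 4, Candidate length: 5
Precision = 4/5

4/5


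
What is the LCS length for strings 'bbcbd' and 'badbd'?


DP table for LCS of 'bbcbd' and 'badbd':
       b  a  d  b  d
    0  0  0  0  0  0
  b 0  1  1  1  1  1
  b 0  1  1  1  2  2
  c 0  1  1  1  2  2
  b 0  1  1  1  2  2
  d 0  1  1  2  2  3
LCS: 'bbd'
LCS length = 3

3


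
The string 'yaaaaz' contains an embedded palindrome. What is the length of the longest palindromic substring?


Scanning 'yaaaaz' for palindromic substrings.
Substring at positions 1-4: 'aaaa'.
Check: reverse('aaaa') = 'aaaa' -> palindrome confirmed.
Neighbouring characters ('y' / 'z') break symmetry, so it cannot extend further.
No longer palindromic substring exists; longest length = 4

4


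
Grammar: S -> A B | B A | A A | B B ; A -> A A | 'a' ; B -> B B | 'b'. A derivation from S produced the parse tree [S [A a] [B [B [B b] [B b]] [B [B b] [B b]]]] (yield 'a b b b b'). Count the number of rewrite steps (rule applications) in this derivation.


Every bracketed nonterminal node [X ...] in the tree is produced by exactly one rule application.
Reading the tree off as a leftmost derivation:
  Step 1: S  =>  A B   (applied S -> A B)
  Step 2: A B  =>  a B   (applied A -> a)
  Step 3: a B  =>  a B B   (applied B -> B B)
  Step 4: a B B  =>  a B B B   (applied B -> B B)
  Step 5: a B B B  =>  a b B B   (applied B -> b)
  Step 6: a b B B  =>  a b b B   (applied B -> b)
  Step 7: a b b B  =>  a b b B B   (applied B -> B B)
  Step 8: a b b B B  =>  a b b b B   (applied B -> b)
  Step 9: a b b b B  =>  a b b b b   (applied B -> b)
Final yield: a b b b b
Total rewrite steps: 9

9


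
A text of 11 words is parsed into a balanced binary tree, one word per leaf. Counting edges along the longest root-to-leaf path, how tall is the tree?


In a balanced binary tree with n leaves the deepest leaf is ceil(log2(n)) edges below the root.
log2(11) = 3.4594
ceil(3.4594) = 4
height (edges) = 4

4


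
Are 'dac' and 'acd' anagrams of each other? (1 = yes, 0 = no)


Sort characters of 'dac': 'acd'
Sort characters of 'acd': 'acd'
Sorted forms match -> they ARE anagrams
Result: 1

1


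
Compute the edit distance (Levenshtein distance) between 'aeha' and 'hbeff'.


Building DP table for s1='aeha' (len 4) and s2='hbeff' (len 5):
       h  b  e  f  f
    0  1  2  3  4  5
  a 1  1  2  3  4  5
  e 2  2  2  2  3  4
  h 3  2  3  3  3  4
  a 4  3  3  4  4  4
Edit distance = dp[4][5] = 4

4


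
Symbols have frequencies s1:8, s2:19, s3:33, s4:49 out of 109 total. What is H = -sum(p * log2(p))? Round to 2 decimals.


Computing entropy H = -sum(p_i * log2(p_i)):
  s1: p = 8/109 = 0.0734, -p*log2(p) = 0.2766
  s2: p = 19/109 = 0.1743, -p*log2(p) = 0.4393
  s3: p = 33/109 = 0.3028, -p*log2(p) = 0.5219
  s4: p = 49/109 = 0.4495, -p*log2(p) = 0.5185
H = sum of terms = 1.7563
Rounded to 2 decimals: 1.76

1.76


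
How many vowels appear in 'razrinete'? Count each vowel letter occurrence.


Scanning each character of 'razrinete':
  Position 1: 'r' -> consonant (running count: 0)
  Position 2: 'a' -> vowel (running count: 1)
  Position 3: 'z' -> consonant (running count: 1)
  Position 4: 'r' -> consonant (running count: 1)
  Position 5: 'i' -> vowel (running count: 2)
  Position 6: 'n' -> consonant (running count: 2)
  Position 7: 'e' -> vowel (running count: 3)
  Position 8: 't' -> consonant (running count: 3)
  Position 9: 'e' -> vowel (running count: 4)
Total vowels: 4

4


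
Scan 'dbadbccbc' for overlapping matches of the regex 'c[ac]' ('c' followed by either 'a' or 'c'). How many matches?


Pattern: c[ac] means 'c' followed by either 'a' or 'c'.
Scanning 'dbadbccbc' position-by-position:
  Pos 0: window 'db' -> no
  Pos 1: window 'ba' -> no
  Pos 2: window 'ad' -> no
  Pos 3: window 'db' -> no
  Pos 4: window 'bc' -> no
  Pos 5: window 'cc' -> MATCH
  Pos 6: window 'cb' -> no
  Pos 7: window 'bc' -> no
  Pos 8: window 'c' -> no
Total matches: 1

1


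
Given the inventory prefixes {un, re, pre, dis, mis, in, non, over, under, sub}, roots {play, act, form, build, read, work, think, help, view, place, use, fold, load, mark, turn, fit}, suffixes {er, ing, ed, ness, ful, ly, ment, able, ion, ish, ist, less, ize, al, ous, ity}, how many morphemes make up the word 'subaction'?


Segmenting 'subaction' against the inventory:
  'sub' -> prefix (morpheme 1)
  'act' -> root (morpheme 2)
  'ion' -> suffix (morpheme 3)
Total morphemes: 3

3


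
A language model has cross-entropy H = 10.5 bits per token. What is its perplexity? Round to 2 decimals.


Perplexity formula: PP = 2^H
H = 10.5
PP = 2^10.5
Decompose: 2^10.5 = 2^10 * 2^0.5 = 2^10 * sqrt(2)
2^10 = 1024, sqrt(2) ~ 1.4142136
PP ~ 1024 * 1.4142136 = 1448.1547264
Rounded to 2 decimals: 1448.15

1448.15


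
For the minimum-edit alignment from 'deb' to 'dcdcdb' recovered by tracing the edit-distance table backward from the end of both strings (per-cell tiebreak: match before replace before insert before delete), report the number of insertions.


Edit distance = 4. Backtracking from cell (3, 6) with preference match > replace > insert > delete,
then listing the resulting alignment 'deb' -> 'dcdcdb' left to right:
  Step 1: insert 'd' [insertion #1]
  Step 2: insert 'c' [insertion #2]
  Step 3: keep 'd'
  Step 4: insert 'c' [insertion #3]
  Step 5: replace e->d
  Step 6: keep 'b'
Total insertions: 3

3


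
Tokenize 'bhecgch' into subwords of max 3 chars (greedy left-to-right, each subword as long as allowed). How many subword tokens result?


'bhecgch' has 7 characters.
Chunking with max size 3:
  Chunk 1: 'bhe' (positions 0-2)
  Chunk 2: 'cgc' (positions 3-5)
  Chunk 3: 'h' (positions 6-6)
Total chunks: ceil(7 / 3) = 3

3


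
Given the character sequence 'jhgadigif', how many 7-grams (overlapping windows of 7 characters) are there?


String 'jhgadigif' has length L = 9.
Number of overlapping n-grams = L - n + 1
Substituting: 9 - 7 + 1 = 3

3


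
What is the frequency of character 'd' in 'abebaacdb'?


Scanning 'abebaacdb' for 'd':
  Position 7: 'd' -> MATCH (count: 1)
Total occurrences of 'd': 1

1


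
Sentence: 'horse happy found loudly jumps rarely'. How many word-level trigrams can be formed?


Word trigrams from [6] words:
  Trigram 1: (horse happy found)
  Trigram 2: (happy found loudly)
  Trigram 3: (found loudly jumps)
  Trigram 4: (loudly jumps rarely)
Total word trigrams: 6 - 2 = 4

4
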